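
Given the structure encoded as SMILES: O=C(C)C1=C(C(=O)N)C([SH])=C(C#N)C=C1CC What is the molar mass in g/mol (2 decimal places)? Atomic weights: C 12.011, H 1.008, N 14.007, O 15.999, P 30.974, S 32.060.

First, the molecular formula is C12H12N2O2S (counting implicit H from valence).
  C: 12 × 12.011 = 144.132
  H: 12 × 1.008 = 12.096
  N: 2 × 14.007 = 28.014
  O: 2 × 15.999 = 31.998
  S: 1 × 32.060 = 32.060
Sum: 12×12.011 + 12×1.008 + 2×14.007 + 2×15.999 + 1×32.060 = 248.300 → 248.30 g/mol.

248.30 g/mol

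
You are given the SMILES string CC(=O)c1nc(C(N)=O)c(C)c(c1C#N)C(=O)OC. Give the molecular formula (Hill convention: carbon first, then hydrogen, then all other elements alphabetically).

C12H11N3O4

Walk through each heavy atom and fill implicit hydrogens from standard valence (C 4, N 3, O 2, S 2, halogen 1); for lowercase aromatic atoms, an aromatic c carries 1 H when it has two neighbours and 0 H with three, and aromatic n carries 0 H:
  atom 1: C, bond orders sum to 1 (valence 4) → 3 H
  atom 2: C, bond orders sum to 4 (valence 4) → 0 H
  atom 3: O, bond orders sum to 2 (valence 2) → 0 H
  atom 4: aromatic c, 3 neighbours → 0 H
  atom 5: aromatic n, 2 neighbours → 0 H
  atom 6: aromatic c, 3 neighbours → 0 H
  atom 7: C, bond orders sum to 4 (valence 4) → 0 H
  atom 8: N, bond orders sum to 1 (valence 3) → 2 H
  atom 9: O, bond orders sum to 2 (valence 2) → 0 H
  atom 10: aromatic c, 3 neighbours → 0 H
  atom 11: C, bond orders sum to 1 (valence 4) → 3 H
  atom 12: aromatic c, 3 neighbours → 0 H
  atom 13: aromatic c, 3 neighbours → 0 H
  atom 14: C, bond orders sum to 4 (valence 4) → 0 H
  atom 15: N, bond orders sum to 3 (valence 3) → 0 H
  atom 16: C, bond orders sum to 4 (valence 4) → 0 H
  atom 17: O, bond orders sum to 2 (valence 2) → 0 H
  atom 18: O, bond orders sum to 2 (valence 2) → 0 H
  atom 19: C, bond orders sum to 1 (valence 4) → 3 H
Totals → C:12, H:11, N:3, O:4.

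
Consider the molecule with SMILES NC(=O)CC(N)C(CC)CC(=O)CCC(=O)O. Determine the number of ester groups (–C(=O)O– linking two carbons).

0

Scan the SMILES for the ester motif — none present.
Groups that are present: 1 amide, 1 carboxylic acid, 1 ketone, 1 primary amine.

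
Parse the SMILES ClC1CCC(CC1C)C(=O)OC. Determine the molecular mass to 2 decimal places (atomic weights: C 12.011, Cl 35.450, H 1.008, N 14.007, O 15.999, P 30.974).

190.67 g/mol

First, the molecular formula is C9H15ClO2 (counting implicit H from valence).
  C: 9 × 12.011 = 108.099
  Cl: 1 × 35.450 = 35.450
  H: 15 × 1.008 = 15.120
  O: 2 × 15.999 = 31.998
Sum: 9×12.011 + 1×35.450 + 15×1.008 + 2×15.999 = 190.667 → 190.67 g/mol.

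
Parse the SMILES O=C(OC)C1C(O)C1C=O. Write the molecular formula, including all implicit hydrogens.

Walk through each heavy atom and fill implicit hydrogens from standard valence (C 4, N 3, O 2, S 2, halogen 1):
  atom 1: O, bond orders sum to 2 (valence 2) → 0 H
  atom 2: C, bond orders sum to 4 (valence 4) → 0 H
  atom 3: O, bond orders sum to 2 (valence 2) → 0 H
  atom 4: C, bond orders sum to 1 (valence 4) → 3 H
  atom 5: C, bond orders sum to 3 (valence 4) → 1 H
  atom 6: C, bond orders sum to 3 (valence 4) → 1 H
  atom 7: O, bond orders sum to 1 (valence 2) → 1 H
  atom 8: C, bond orders sum to 3 (valence 4) → 1 H
  atom 9: C, bond orders sum to 3 (valence 4) → 1 H
  atom 10: O, bond orders sum to 2 (valence 2) → 0 H
Totals → C:6, H:8, O:4.
In Hill order: C6H8O4.

C6H8O4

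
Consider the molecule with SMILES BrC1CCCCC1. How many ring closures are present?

In SMILES, each pair of matching ring-closure digits denotes one ring-closing bond; the number of such bonds equals the number of independent rings.
Ring-closure bonds here: 1.

1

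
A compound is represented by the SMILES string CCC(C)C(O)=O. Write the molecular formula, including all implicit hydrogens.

C5H10O2

Walk through each heavy atom and fill implicit hydrogens from standard valence (C 4, N 3, O 2, S 2, halogen 1):
  atom 1: C, bond orders sum to 1 (valence 4) → 3 H
  atom 2: C, bond orders sum to 2 (valence 4) → 2 H
  atom 3: C, bond orders sum to 3 (valence 4) → 1 H
  atom 4: C, bond orders sum to 1 (valence 4) → 3 H
  atom 5: C, bond orders sum to 4 (valence 4) → 0 H
  atom 6: O, bond orders sum to 1 (valence 2) → 1 H
  atom 7: O, bond orders sum to 2 (valence 2) → 0 H
Totals → C:5, H:10, O:2.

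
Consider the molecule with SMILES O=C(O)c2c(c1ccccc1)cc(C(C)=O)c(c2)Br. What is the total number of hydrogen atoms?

Walk through each heavy atom and fill implicit hydrogens from standard valence (C 4, N 3, O 2, S 2, halogen 1); for lowercase aromatic atoms, an aromatic c carries 1 H when it has two neighbours and 0 H with three, and aromatic n carries 0 H:
  atom 1: O, bond orders sum to 2 (valence 2) → 0 H
  atom 2: C, bond orders sum to 4 (valence 4) → 0 H
  atom 3: O, bond orders sum to 1 (valence 2) → 1 H
  atom 4: aromatic c, 3 neighbours → 0 H
  atom 5: aromatic c, 3 neighbours → 0 H
  atom 6: aromatic c, 3 neighbours → 0 H
  atom 7: aromatic c, 2 neighbours → 1 H
  atom 8: aromatic c, 2 neighbours → 1 H
  atom 9: aromatic c, 2 neighbours → 1 H
  atom 10: aromatic c, 2 neighbours → 1 H
  atom 11: aromatic c, 2 neighbours → 1 H
  atom 12: aromatic c, 2 neighbours → 1 H
  atom 13: aromatic c, 3 neighbours → 0 H
  atom 14: C, bond orders sum to 4 (valence 4) → 0 H
  atom 15: C, bond orders sum to 1 (valence 4) → 3 H
  atom 16: O, bond orders sum to 2 (valence 2) → 0 H
  atom 17: aromatic c, 3 neighbours → 0 H
  atom 18: aromatic c, 2 neighbours → 1 H
  atom 19: Br (halogen, monovalent) → 0 H
Total hydrogens: 11.

11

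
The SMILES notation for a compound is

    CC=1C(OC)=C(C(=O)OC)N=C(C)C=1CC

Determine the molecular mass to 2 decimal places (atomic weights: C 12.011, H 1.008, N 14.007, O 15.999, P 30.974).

223.27 g/mol

First, the molecular formula is C12H17NO3 (counting implicit H from valence).
  C: 12 × 12.011 = 144.132
  H: 17 × 1.008 = 17.136
  N: 1 × 14.007 = 14.007
  O: 3 × 15.999 = 47.997
Sum: 12×12.011 + 17×1.008 + 1×14.007 + 3×15.999 = 223.272 → 223.27 g/mol.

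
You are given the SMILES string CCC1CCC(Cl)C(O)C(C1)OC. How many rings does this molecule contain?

In SMILES, each pair of matching ring-closure digits denotes one ring-closing bond; the number of such bonds equals the number of independent rings.
Ring-closure bonds here: 1.

1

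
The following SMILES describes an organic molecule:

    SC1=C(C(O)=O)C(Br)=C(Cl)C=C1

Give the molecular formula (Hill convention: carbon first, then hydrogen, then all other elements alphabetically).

C7H4BrClO2S

Walk through each heavy atom and fill implicit hydrogens from standard valence (C 4, N 3, O 2, S 2, halogen 1):
  atom 1: S, bond orders sum to 1 (valence 2) → 1 H
  atom 2: C, bond orders sum to 4 (valence 4) → 0 H
  atom 3: C, bond orders sum to 4 (valence 4) → 0 H
  atom 4: C, bond orders sum to 4 (valence 4) → 0 H
  atom 5: O, bond orders sum to 1 (valence 2) → 1 H
  atom 6: O, bond orders sum to 2 (valence 2) → 0 H
  atom 7: C, bond orders sum to 4 (valence 4) → 0 H
  atom 8: Br (halogen, monovalent) → 0 H
  atom 9: C, bond orders sum to 4 (valence 4) → 0 H
  atom 10: Cl (halogen, monovalent) → 0 H
  atom 11: C, bond orders sum to 3 (valence 4) → 1 H
  atom 12: C, bond orders sum to 3 (valence 4) → 1 H
Totals → C:7, H:4, Br:1, Cl:1, O:2, S:1.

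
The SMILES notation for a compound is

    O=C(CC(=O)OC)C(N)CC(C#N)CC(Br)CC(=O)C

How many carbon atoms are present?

13

Count every carbon token in the SMILES (each C, including those in ring-closure positions and inside branches).
Carbon count: 13.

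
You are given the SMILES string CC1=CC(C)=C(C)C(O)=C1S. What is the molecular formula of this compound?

C9H12OS

Walk through each heavy atom and fill implicit hydrogens from standard valence (C 4, N 3, O 2, S 2, halogen 1):
  atom 1: C, bond orders sum to 1 (valence 4) → 3 H
  atom 2: C, bond orders sum to 4 (valence 4) → 0 H
  atom 3: C, bond orders sum to 3 (valence 4) → 1 H
  atom 4: C, bond orders sum to 4 (valence 4) → 0 H
  atom 5: C, bond orders sum to 1 (valence 4) → 3 H
  atom 6: C, bond orders sum to 4 (valence 4) → 0 H
  atom 7: C, bond orders sum to 1 (valence 4) → 3 H
  atom 8: C, bond orders sum to 4 (valence 4) → 0 H
  atom 9: O, bond orders sum to 1 (valence 2) → 1 H
  atom 10: C, bond orders sum to 4 (valence 4) → 0 H
  atom 11: S, bond orders sum to 1 (valence 2) → 1 H
Totals → C:9, H:12, O:1, S:1.
In Hill order: C9H12OS.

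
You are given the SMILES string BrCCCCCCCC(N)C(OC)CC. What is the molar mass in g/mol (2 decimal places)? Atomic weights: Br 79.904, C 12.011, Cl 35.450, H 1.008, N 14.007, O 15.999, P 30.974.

First, the molecular formula is C12H26BrNO (counting implicit H from valence).
  Br: 1 × 79.904 = 79.904
  C: 12 × 12.011 = 144.132
  H: 26 × 1.008 = 26.208
  N: 1 × 14.007 = 14.007
  O: 1 × 15.999 = 15.999
Sum: 1×79.904 + 12×12.011 + 26×1.008 + 1×14.007 + 1×15.999 = 280.250 → 280.25 g/mol.

280.25 g/mol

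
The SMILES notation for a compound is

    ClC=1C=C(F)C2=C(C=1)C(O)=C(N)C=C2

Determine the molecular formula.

Walk through each heavy atom and fill implicit hydrogens from standard valence (C 4, N 3, O 2, S 2, halogen 1):
  atom 1: Cl (halogen, monovalent) → 0 H
  atom 2: C, bond orders sum to 4 (valence 4) → 0 H
  atom 3: C, bond orders sum to 3 (valence 4) → 1 H
  atom 4: C, bond orders sum to 4 (valence 4) → 0 H
  atom 5: F (halogen, monovalent) → 0 H
  atom 6: C, bond orders sum to 4 (valence 4) → 0 H
  atom 7: C, bond orders sum to 4 (valence 4) → 0 H
  atom 8: C, bond orders sum to 3 (valence 4) → 1 H
  atom 9: C, bond orders sum to 4 (valence 4) → 0 H
  atom 10: O, bond orders sum to 1 (valence 2) → 1 H
  atom 11: C, bond orders sum to 4 (valence 4) → 0 H
  atom 12: N, bond orders sum to 1 (valence 3) → 2 H
  atom 13: C, bond orders sum to 3 (valence 4) → 1 H
  atom 14: C, bond orders sum to 3 (valence 4) → 1 H
Totals → C:10, H:7, Cl:1, F:1, N:1, O:1.
In Hill order: C10H7ClFNO.

C10H7ClFNO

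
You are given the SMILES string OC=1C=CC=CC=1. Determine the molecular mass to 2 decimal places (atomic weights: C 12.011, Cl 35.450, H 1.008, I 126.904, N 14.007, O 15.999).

First, the molecular formula is C6H6O (counting implicit H from valence).
  C: 6 × 12.011 = 72.066
  H: 6 × 1.008 = 6.048
  O: 1 × 15.999 = 15.999
Sum: 6×12.011 + 6×1.008 + 1×15.999 = 94.113 → 94.11 g/mol.

94.11 g/mol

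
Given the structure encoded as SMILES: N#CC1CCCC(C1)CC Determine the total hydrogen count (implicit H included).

15

Walk through each heavy atom and fill implicit hydrogens from standard valence (C 4, N 3, O 2, S 2, halogen 1):
  atom 1: N, bond orders sum to 3 (valence 3) → 0 H
  atom 2: C, bond orders sum to 4 (valence 4) → 0 H
  atom 3: C, bond orders sum to 3 (valence 4) → 1 H
  atom 4: C, bond orders sum to 2 (valence 4) → 2 H
  atom 5: C, bond orders sum to 2 (valence 4) → 2 H
  atom 6: C, bond orders sum to 2 (valence 4) → 2 H
  atom 7: C, bond orders sum to 3 (valence 4) → 1 H
  atom 8: C, bond orders sum to 2 (valence 4) → 2 H
  atom 9: C, bond orders sum to 2 (valence 4) → 2 H
  atom 10: C, bond orders sum to 1 (valence 4) → 3 H
Total hydrogens: 15.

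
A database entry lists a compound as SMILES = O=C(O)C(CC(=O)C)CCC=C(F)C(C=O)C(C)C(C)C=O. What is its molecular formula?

Walk through each heavy atom and fill implicit hydrogens from standard valence (C 4, N 3, O 2, S 2, halogen 1):
  atom 1: O, bond orders sum to 2 (valence 2) → 0 H
  atom 2: C, bond orders sum to 4 (valence 4) → 0 H
  atom 3: O, bond orders sum to 1 (valence 2) → 1 H
  atom 4: C, bond orders sum to 3 (valence 4) → 1 H
  atom 5: C, bond orders sum to 2 (valence 4) → 2 H
  atom 6: C, bond orders sum to 4 (valence 4) → 0 H
  atom 7: O, bond orders sum to 2 (valence 2) → 0 H
  atom 8: C, bond orders sum to 1 (valence 4) → 3 H
  atom 9: C, bond orders sum to 2 (valence 4) → 2 H
  atom 10: C, bond orders sum to 2 (valence 4) → 2 H
  atom 11: C, bond orders sum to 3 (valence 4) → 1 H
  atom 12: C, bond orders sum to 4 (valence 4) → 0 H
  atom 13: F (halogen, monovalent) → 0 H
  atom 14: C, bond orders sum to 3 (valence 4) → 1 H
  atom 15: C, bond orders sum to 3 (valence 4) → 1 H
  atom 16: O, bond orders sum to 2 (valence 2) → 0 H
  atom 17: C, bond orders sum to 3 (valence 4) → 1 H
  atom 18: C, bond orders sum to 1 (valence 4) → 3 H
  atom 19: C, bond orders sum to 3 (valence 4) → 1 H
  atom 20: C, bond orders sum to 1 (valence 4) → 3 H
  atom 21: C, bond orders sum to 3 (valence 4) → 1 H
  atom 22: O, bond orders sum to 2 (valence 2) → 0 H
Totals → C:16, H:23, F:1, O:5.
In Hill order: C16H23FO5.

C16H23FO5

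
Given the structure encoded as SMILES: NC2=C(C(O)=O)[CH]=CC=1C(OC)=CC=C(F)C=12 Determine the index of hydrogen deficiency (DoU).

Degree of unsaturation = (number of rings) + (number of π bonds).
Ring closures in the SMILES: 2.
π bonds: 6 double bonds (each 1 DoU) → 6 DoU from unsaturation.
Total DoU = 2 + 6 = 8.

8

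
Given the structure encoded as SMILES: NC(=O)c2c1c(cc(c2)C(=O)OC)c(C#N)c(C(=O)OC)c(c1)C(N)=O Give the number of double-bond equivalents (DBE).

Molecular formula: C17H13N3O6.
DoU = (2C + 2 + N − H − X) / 2, where X is the halogen count and O/S are ignored.
    = (2·17 + 2 + 3 − 13 − 0) / 2 = 26 / 2 = 13.

13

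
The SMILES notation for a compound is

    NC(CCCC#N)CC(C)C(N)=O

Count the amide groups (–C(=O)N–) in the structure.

1

The amide motif appears at heavy-atom position 11 in the SMILES.
Other groups present: 1 nitrile, 1 primary amine.
Amide count: 1.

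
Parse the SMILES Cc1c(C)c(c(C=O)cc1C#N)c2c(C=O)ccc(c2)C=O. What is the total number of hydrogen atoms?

Walk through each heavy atom and fill implicit hydrogens from standard valence (C 4, N 3, O 2, S 2, halogen 1); for lowercase aromatic atoms, an aromatic c carries 1 H when it has two neighbours and 0 H with three, and aromatic n carries 0 H:
  atom 1: C, bond orders sum to 1 (valence 4) → 3 H
  atom 2: aromatic c, 3 neighbours → 0 H
  atom 3: aromatic c, 3 neighbours → 0 H
  atom 4: C, bond orders sum to 1 (valence 4) → 3 H
  atom 5: aromatic c, 3 neighbours → 0 H
  atom 6: aromatic c, 3 neighbours → 0 H
  atom 7: C, bond orders sum to 3 (valence 4) → 1 H
  atom 8: O, bond orders sum to 2 (valence 2) → 0 H
  atom 9: aromatic c, 2 neighbours → 1 H
  atom 10: aromatic c, 3 neighbours → 0 H
  atom 11: C, bond orders sum to 4 (valence 4) → 0 H
  atom 12: N, bond orders sum to 3 (valence 3) → 0 H
  atom 13: aromatic c, 3 neighbours → 0 H
  atom 14: aromatic c, 3 neighbours → 0 H
  atom 15: C, bond orders sum to 3 (valence 4) → 1 H
  atom 16: O, bond orders sum to 2 (valence 2) → 0 H
  atom 17: aromatic c, 2 neighbours → 1 H
  atom 18: aromatic c, 2 neighbours → 1 H
  atom 19: aromatic c, 3 neighbours → 0 H
  atom 20: aromatic c, 2 neighbours → 1 H
  atom 21: C, bond orders sum to 3 (valence 4) → 1 H
  atom 22: O, bond orders sum to 2 (valence 2) → 0 H
Total hydrogens: 13.

13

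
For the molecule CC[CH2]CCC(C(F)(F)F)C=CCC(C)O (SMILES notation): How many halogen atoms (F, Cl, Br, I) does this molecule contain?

Halogen atoms appear at heavy-atom positions 8, 9, 10 (3×F).
Other groups present: 1 alkene, 1 hydroxyl.
Halogen count: 3.

3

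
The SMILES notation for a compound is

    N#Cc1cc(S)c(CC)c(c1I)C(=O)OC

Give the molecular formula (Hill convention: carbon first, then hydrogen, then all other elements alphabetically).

C11H10INO2S

Walk through each heavy atom and fill implicit hydrogens from standard valence (C 4, N 3, O 2, S 2, halogen 1); for lowercase aromatic atoms, an aromatic c carries 1 H when it has two neighbours and 0 H with three, and aromatic n carries 0 H:
  atom 1: N, bond orders sum to 3 (valence 3) → 0 H
  atom 2: C, bond orders sum to 4 (valence 4) → 0 H
  atom 3: aromatic c, 3 neighbours → 0 H
  atom 4: aromatic c, 2 neighbours → 1 H
  atom 5: aromatic c, 3 neighbours → 0 H
  atom 6: S, bond orders sum to 1 (valence 2) → 1 H
  atom 7: aromatic c, 3 neighbours → 0 H
  atom 8: C, bond orders sum to 2 (valence 4) → 2 H
  atom 9: C, bond orders sum to 1 (valence 4) → 3 H
  atom 10: aromatic c, 3 neighbours → 0 H
  atom 11: aromatic c, 3 neighbours → 0 H
  atom 12: I (halogen, monovalent) → 0 H
  atom 13: C, bond orders sum to 4 (valence 4) → 0 H
  atom 14: O, bond orders sum to 2 (valence 2) → 0 H
  atom 15: O, bond orders sum to 2 (valence 2) → 0 H
  atom 16: C, bond orders sum to 1 (valence 4) → 3 H
Totals → C:11, H:10, I:1, N:1, O:2, S:1.
In Hill order: C11H10INO2S.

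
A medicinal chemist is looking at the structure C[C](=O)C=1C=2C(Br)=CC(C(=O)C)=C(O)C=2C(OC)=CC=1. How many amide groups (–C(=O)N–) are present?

0

Scan the SMILES for the amide motif — none present.
Groups that are present: 1 ether, 1 hydroxyl, 2 ketone.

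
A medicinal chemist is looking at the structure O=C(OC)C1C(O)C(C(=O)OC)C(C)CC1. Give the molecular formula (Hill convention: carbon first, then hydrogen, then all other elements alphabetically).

Walk through each heavy atom and fill implicit hydrogens from standard valence (C 4, N 3, O 2, S 2, halogen 1):
  atom 1: O, bond orders sum to 2 (valence 2) → 0 H
  atom 2: C, bond orders sum to 4 (valence 4) → 0 H
  atom 3: O, bond orders sum to 2 (valence 2) → 0 H
  atom 4: C, bond orders sum to 1 (valence 4) → 3 H
  atom 5: C, bond orders sum to 3 (valence 4) → 1 H
  atom 6: C, bond orders sum to 3 (valence 4) → 1 H
  atom 7: O, bond orders sum to 1 (valence 2) → 1 H
  atom 8: C, bond orders sum to 3 (valence 4) → 1 H
  atom 9: C, bond orders sum to 4 (valence 4) → 0 H
  atom 10: O, bond orders sum to 2 (valence 2) → 0 H
  atom 11: O, bond orders sum to 2 (valence 2) → 0 H
  atom 12: C, bond orders sum to 1 (valence 4) → 3 H
  atom 13: C, bond orders sum to 3 (valence 4) → 1 H
  atom 14: C, bond orders sum to 1 (valence 4) → 3 H
  atom 15: C, bond orders sum to 2 (valence 4) → 2 H
  atom 16: C, bond orders sum to 2 (valence 4) → 2 H
Totals → C:11, H:18, O:5.
In Hill order: C11H18O5.

C11H18O5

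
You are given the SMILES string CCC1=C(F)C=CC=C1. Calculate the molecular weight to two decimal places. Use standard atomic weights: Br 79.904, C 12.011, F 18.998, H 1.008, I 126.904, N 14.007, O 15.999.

124.16 g/mol

First, the molecular formula is C8H9F (counting implicit H from valence).
  C: 8 × 12.011 = 96.088
  F: 1 × 18.998 = 18.998
  H: 9 × 1.008 = 9.072
Sum: 8×12.011 + 1×18.998 + 9×1.008 = 124.158 → 124.16 g/mol.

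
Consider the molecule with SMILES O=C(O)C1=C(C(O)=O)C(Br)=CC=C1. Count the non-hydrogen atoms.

13

Every atom symbol written in the SMILES (organic subset) is one heavy atom; implicit H are not written.
Heavy atoms by element → Br:1, C:8, O:4.
Total: 13.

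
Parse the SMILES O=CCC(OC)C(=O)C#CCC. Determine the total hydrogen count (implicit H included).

Walk through each heavy atom and fill implicit hydrogens from standard valence (C 4, N 3, O 2, S 2, halogen 1):
  atom 1: O, bond orders sum to 2 (valence 2) → 0 H
  atom 2: C, bond orders sum to 3 (valence 4) → 1 H
  atom 3: C, bond orders sum to 2 (valence 4) → 2 H
  atom 4: C, bond orders sum to 3 (valence 4) → 1 H
  atom 5: O, bond orders sum to 2 (valence 2) → 0 H
  atom 6: C, bond orders sum to 1 (valence 4) → 3 H
  atom 7: C, bond orders sum to 4 (valence 4) → 0 H
  atom 8: O, bond orders sum to 2 (valence 2) → 0 H
  atom 9: C, bond orders sum to 4 (valence 4) → 0 H
  atom 10: C, bond orders sum to 4 (valence 4) → 0 H
  atom 11: C, bond orders sum to 2 (valence 4) → 2 H
  atom 12: C, bond orders sum to 1 (valence 4) → 3 H
Total hydrogens: 12.

12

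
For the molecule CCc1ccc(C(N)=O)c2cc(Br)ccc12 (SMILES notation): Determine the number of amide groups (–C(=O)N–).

The amide motif appears at heavy-atom position 7 in the SMILES.
Amide count: 1.

1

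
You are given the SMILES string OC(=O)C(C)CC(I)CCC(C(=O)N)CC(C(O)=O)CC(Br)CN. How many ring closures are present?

In SMILES, each pair of matching ring-closure digits denotes one ring-closing bond; the number of such bonds equals the number of independent rings.
Ring-closure bonds here: 0.

0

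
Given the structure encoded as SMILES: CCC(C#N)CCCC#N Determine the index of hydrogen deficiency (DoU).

Degree of unsaturation = (number of rings) + (number of π bonds).
Ring closures in the SMILES: 0.
π bonds: 2 triple bonds (each 2 DoU) → 4 DoU from unsaturation.
Total DoU = 0 + 4 = 4.

4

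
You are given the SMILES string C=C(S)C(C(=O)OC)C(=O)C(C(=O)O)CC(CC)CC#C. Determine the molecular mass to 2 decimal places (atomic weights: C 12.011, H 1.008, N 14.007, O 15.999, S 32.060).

First, the molecular formula is C15H20O5S (counting implicit H from valence).
  C: 15 × 12.011 = 180.165
  H: 20 × 1.008 = 20.160
  O: 5 × 15.999 = 79.995
  S: 1 × 32.060 = 32.060
Sum: 15×12.011 + 20×1.008 + 5×15.999 + 1×32.060 = 312.380 → 312.38 g/mol.

312.38 g/mol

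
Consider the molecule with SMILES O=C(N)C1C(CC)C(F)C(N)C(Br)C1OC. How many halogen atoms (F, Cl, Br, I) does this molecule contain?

2

Halogen atoms appear at heavy-atom positions 9, 13 (1×Br, 1×F).
Other groups present: 1 amide, 1 ether, 1 primary amine.
Halogen count: 2.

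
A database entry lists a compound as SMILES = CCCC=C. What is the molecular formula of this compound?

C5H10

Walk through each heavy atom and fill implicit hydrogens from standard valence (C 4, N 3, O 2, S 2, halogen 1):
  atom 1: C, bond orders sum to 1 (valence 4) → 3 H
  atom 2: C, bond orders sum to 2 (valence 4) → 2 H
  atom 3: C, bond orders sum to 2 (valence 4) → 2 H
  atom 4: C, bond orders sum to 3 (valence 4) → 1 H
  atom 5: C, bond orders sum to 2 (valence 4) → 2 H
Totals → C:5, H:10.
In Hill order: C5H10.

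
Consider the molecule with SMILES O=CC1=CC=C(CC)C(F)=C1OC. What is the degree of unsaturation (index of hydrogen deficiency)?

Molecular formula: C10H11FO2.
DoU = (2C + 2 + N − H − X) / 2, where X is the halogen count and O/S are ignored.
    = (2·10 + 2 + 0 − 11 − 1) / 2 = 10 / 2 = 5.

5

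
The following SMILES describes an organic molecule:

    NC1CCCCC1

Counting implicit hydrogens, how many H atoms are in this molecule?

Walk through each heavy atom and fill implicit hydrogens from standard valence (C 4, N 3, O 2, S 2, halogen 1):
  atom 1: N, bond orders sum to 1 (valence 3) → 2 H
  atom 2: C, bond orders sum to 3 (valence 4) → 1 H
  atom 3: C, bond orders sum to 2 (valence 4) → 2 H
  atom 4: C, bond orders sum to 2 (valence 4) → 2 H
  atom 5: C, bond orders sum to 2 (valence 4) → 2 H
  atom 6: C, bond orders sum to 2 (valence 4) → 2 H
  atom 7: C, bond orders sum to 2 (valence 4) → 2 H
Total hydrogens: 13.

13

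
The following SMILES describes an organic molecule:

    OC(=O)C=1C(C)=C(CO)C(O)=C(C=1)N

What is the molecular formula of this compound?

Walk through each heavy atom and fill implicit hydrogens from standard valence (C 4, N 3, O 2, S 2, halogen 1):
  atom 1: O, bond orders sum to 1 (valence 2) → 1 H
  atom 2: C, bond orders sum to 4 (valence 4) → 0 H
  atom 3: O, bond orders sum to 2 (valence 2) → 0 H
  atom 4: C, bond orders sum to 4 (valence 4) → 0 H
  atom 5: C, bond orders sum to 4 (valence 4) → 0 H
  atom 6: C, bond orders sum to 1 (valence 4) → 3 H
  atom 7: C, bond orders sum to 4 (valence 4) → 0 H
  atom 8: C, bond orders sum to 2 (valence 4) → 2 H
  atom 9: O, bond orders sum to 1 (valence 2) → 1 H
  atom 10: C, bond orders sum to 4 (valence 4) → 0 H
  atom 11: O, bond orders sum to 1 (valence 2) → 1 H
  atom 12: C, bond orders sum to 4 (valence 4) → 0 H
  atom 13: C, bond orders sum to 3 (valence 4) → 1 H
  atom 14: N, bond orders sum to 1 (valence 3) → 2 H
Totals → C:9, H:11, N:1, O:4.
In Hill order: C9H11NO4.

C9H11NO4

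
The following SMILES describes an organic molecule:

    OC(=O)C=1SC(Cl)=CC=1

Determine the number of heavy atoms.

9

Every atom symbol written in the SMILES (organic subset) is one heavy atom; implicit H are not written.
Heavy atoms by element → C:5, Cl:1, O:2, S:1.
Total: 9.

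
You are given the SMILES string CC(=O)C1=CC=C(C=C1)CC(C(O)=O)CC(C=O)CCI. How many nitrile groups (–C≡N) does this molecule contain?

Scan the SMILES for the nitrile motif — none present.
Groups that are present: 1 aldehyde, 1 carboxylic acid, 1 ketone.

0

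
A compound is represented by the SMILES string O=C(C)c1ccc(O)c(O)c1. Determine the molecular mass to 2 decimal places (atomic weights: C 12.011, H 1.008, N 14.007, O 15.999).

152.15 g/mol

First, the molecular formula is C8H8O3 (counting implicit H from valence).
  C: 8 × 12.011 = 96.088
  H: 8 × 1.008 = 8.064
  O: 3 × 15.999 = 47.997
Sum: 8×12.011 + 8×1.008 + 3×15.999 = 152.149 → 152.15 g/mol.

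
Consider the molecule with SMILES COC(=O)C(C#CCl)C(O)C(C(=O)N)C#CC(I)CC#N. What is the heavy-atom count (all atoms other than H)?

21

Every atom symbol written in the SMILES (organic subset) is one heavy atom; implicit H are not written.
Heavy atoms by element → C:13, Cl:1, I:1, N:2, O:4.
Total: 21.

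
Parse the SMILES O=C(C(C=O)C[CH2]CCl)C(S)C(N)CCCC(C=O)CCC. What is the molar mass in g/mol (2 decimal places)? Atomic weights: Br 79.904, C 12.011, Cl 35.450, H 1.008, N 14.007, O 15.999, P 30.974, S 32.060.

First, the molecular formula is C16H28ClNO3S (counting implicit H from valence).
  C: 16 × 12.011 = 192.176
  Cl: 1 × 35.450 = 35.450
  H: 28 × 1.008 = 28.224
  N: 1 × 14.007 = 14.007
  O: 3 × 15.999 = 47.997
  S: 1 × 32.060 = 32.060
Sum: 16×12.011 + 1×35.450 + 28×1.008 + 1×14.007 + 3×15.999 + 1×32.060 = 349.914 → 349.91 g/mol.

349.91 g/mol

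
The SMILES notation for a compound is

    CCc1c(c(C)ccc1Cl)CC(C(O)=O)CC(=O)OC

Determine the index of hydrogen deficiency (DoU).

6

Molecular formula: C15H19ClO4.
DoU = (2C + 2 + N − H − X) / 2, where X is the halogen count and O/S are ignored.
    = (2·15 + 2 + 0 − 19 − 1) / 2 = 12 / 2 = 6.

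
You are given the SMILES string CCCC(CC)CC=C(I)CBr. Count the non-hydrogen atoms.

12

Every atom symbol written in the SMILES (organic subset) is one heavy atom; implicit H are not written.
Heavy atoms by element → Br:1, C:10, I:1.
Total: 12.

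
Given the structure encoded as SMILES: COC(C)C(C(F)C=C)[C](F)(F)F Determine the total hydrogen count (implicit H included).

Walk through each heavy atom and fill implicit hydrogens from standard valence (C 4, N 3, O 2, S 2, halogen 1):
  atom 1: C, bond orders sum to 1 (valence 4) → 3 H
  atom 2: O, bond orders sum to 2 (valence 2) → 0 H
  atom 3: C, bond orders sum to 3 (valence 4) → 1 H
  atom 4: C, bond orders sum to 1 (valence 4) → 3 H
  atom 5: C, bond orders sum to 3 (valence 4) → 1 H
  atom 6: C, bond orders sum to 3 (valence 4) → 1 H
  atom 7: F (halogen, monovalent) → 0 H
  atom 8: C, bond orders sum to 3 (valence 4) → 1 H
  atom 9: C, bond orders sum to 2 (valence 4) → 2 H
  atom 10: C with explicit H count 0
  atom 11: F (halogen, monovalent) → 0 H
  atom 12: F (halogen, monovalent) → 0 H
  atom 13: F (halogen, monovalent) → 0 H
Total hydrogens: 12.

12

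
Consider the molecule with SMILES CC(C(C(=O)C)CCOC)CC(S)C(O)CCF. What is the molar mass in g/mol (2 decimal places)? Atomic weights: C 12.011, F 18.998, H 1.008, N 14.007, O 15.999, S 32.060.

First, the molecular formula is C13H25FO3S (counting implicit H from valence).
  C: 13 × 12.011 = 156.143
  F: 1 × 18.998 = 18.998
  H: 25 × 1.008 = 25.200
  O: 3 × 15.999 = 47.997
  S: 1 × 32.060 = 32.060
Sum: 13×12.011 + 1×18.998 + 25×1.008 + 3×15.999 + 1×32.060 = 280.398 → 280.40 g/mol.

280.40 g/mol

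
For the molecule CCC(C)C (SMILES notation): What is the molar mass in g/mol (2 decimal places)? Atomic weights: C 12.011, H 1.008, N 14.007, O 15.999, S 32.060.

72.15 g/mol

First, the molecular formula is C5H12 (counting implicit H from valence).
  C: 5 × 12.011 = 60.055
  H: 12 × 1.008 = 12.096
Sum: 5×12.011 + 12×1.008 = 72.151 → 72.15 g/mol.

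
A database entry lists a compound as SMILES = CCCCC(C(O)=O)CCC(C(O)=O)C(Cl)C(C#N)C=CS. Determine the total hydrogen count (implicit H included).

Walk through each heavy atom and fill implicit hydrogens from standard valence (C 4, N 3, O 2, S 2, halogen 1):
  atom 1: C, bond orders sum to 1 (valence 4) → 3 H
  atom 2: C, bond orders sum to 2 (valence 4) → 2 H
  atom 3: C, bond orders sum to 2 (valence 4) → 2 H
  atom 4: C, bond orders sum to 2 (valence 4) → 2 H
  atom 5: C, bond orders sum to 3 (valence 4) → 1 H
  atom 6: C, bond orders sum to 4 (valence 4) → 0 H
  atom 7: O, bond orders sum to 1 (valence 2) → 1 H
  atom 8: O, bond orders sum to 2 (valence 2) → 0 H
  atom 9: C, bond orders sum to 2 (valence 4) → 2 H
  atom 10: C, bond orders sum to 2 (valence 4) → 2 H
  atom 11: C, bond orders sum to 3 (valence 4) → 1 H
  atom 12: C, bond orders sum to 4 (valence 4) → 0 H
  atom 13: O, bond orders sum to 1 (valence 2) → 1 H
  atom 14: O, bond orders sum to 2 (valence 2) → 0 H
  atom 15: C, bond orders sum to 3 (valence 4) → 1 H
  atom 16: Cl (halogen, monovalent) → 0 H
  atom 17: C, bond orders sum to 3 (valence 4) → 1 H
  atom 18: C, bond orders sum to 4 (valence 4) → 0 H
  atom 19: N, bond orders sum to 3 (valence 3) → 0 H
  atom 20: C, bond orders sum to 3 (valence 4) → 1 H
  atom 21: C, bond orders sum to 3 (valence 4) → 1 H
  atom 22: S, bond orders sum to 1 (valence 2) → 1 H
Total hydrogens: 22.

22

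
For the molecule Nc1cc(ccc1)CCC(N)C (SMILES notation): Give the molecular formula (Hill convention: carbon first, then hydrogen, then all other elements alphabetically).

C10H16N2

Walk through each heavy atom and fill implicit hydrogens from standard valence (C 4, N 3, O 2, S 2, halogen 1); for lowercase aromatic atoms, an aromatic c carries 1 H when it has two neighbours and 0 H with three, and aromatic n carries 0 H:
  atom 1: N, bond orders sum to 1 (valence 3) → 2 H
  atom 2: aromatic c, 3 neighbours → 0 H
  atom 3: aromatic c, 2 neighbours → 1 H
  atom 4: aromatic c, 3 neighbours → 0 H
  atom 5: aromatic c, 2 neighbours → 1 H
  atom 6: aromatic c, 2 neighbours → 1 H
  atom 7: aromatic c, 2 neighbours → 1 H
  atom 8: C, bond orders sum to 2 (valence 4) → 2 H
  atom 9: C, bond orders sum to 2 (valence 4) → 2 H
  atom 10: C, bond orders sum to 3 (valence 4) → 1 H
  atom 11: N, bond orders sum to 1 (valence 3) → 2 H
  atom 12: C, bond orders sum to 1 (valence 4) → 3 H
Totals → C:10, H:16, N:2.
In Hill order: C10H16N2.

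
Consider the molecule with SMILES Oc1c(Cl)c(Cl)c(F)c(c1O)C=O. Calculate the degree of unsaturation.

Molecular formula: C7H3Cl2FO3.
DoU = (2C + 2 + N − H − X) / 2, where X is the halogen count and O/S are ignored.
    = (2·7 + 2 + 0 − 3 − 3) / 2 = 10 / 2 = 5.

5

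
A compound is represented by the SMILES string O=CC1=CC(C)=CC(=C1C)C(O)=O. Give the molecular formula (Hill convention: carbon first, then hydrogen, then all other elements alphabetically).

Walk through each heavy atom and fill implicit hydrogens from standard valence (C 4, N 3, O 2, S 2, halogen 1):
  atom 1: O, bond orders sum to 2 (valence 2) → 0 H
  atom 2: C, bond orders sum to 3 (valence 4) → 1 H
  atom 3: C, bond orders sum to 4 (valence 4) → 0 H
  atom 4: C, bond orders sum to 3 (valence 4) → 1 H
  atom 5: C, bond orders sum to 4 (valence 4) → 0 H
  atom 6: C, bond orders sum to 1 (valence 4) → 3 H
  atom 7: C, bond orders sum to 3 (valence 4) → 1 H
  atom 8: C, bond orders sum to 4 (valence 4) → 0 H
  atom 9: C, bond orders sum to 4 (valence 4) → 0 H
  atom 10: C, bond orders sum to 1 (valence 4) → 3 H
  atom 11: C, bond orders sum to 4 (valence 4) → 0 H
  atom 12: O, bond orders sum to 1 (valence 2) → 1 H
  atom 13: O, bond orders sum to 2 (valence 2) → 0 H
Totals → C:10, H:10, O:3.
In Hill order: C10H10O3.

C10H10O3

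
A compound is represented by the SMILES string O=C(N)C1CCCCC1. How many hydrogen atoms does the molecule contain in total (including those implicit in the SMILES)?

Walk through each heavy atom and fill implicit hydrogens from standard valence (C 4, N 3, O 2, S 2, halogen 1):
  atom 1: O, bond orders sum to 2 (valence 2) → 0 H
  atom 2: C, bond orders sum to 4 (valence 4) → 0 H
  atom 3: N, bond orders sum to 1 (valence 3) → 2 H
  atom 4: C, bond orders sum to 3 (valence 4) → 1 H
  atom 5: C, bond orders sum to 2 (valence 4) → 2 H
  atom 6: C, bond orders sum to 2 (valence 4) → 2 H
  atom 7: C, bond orders sum to 2 (valence 4) → 2 H
  atom 8: C, bond orders sum to 2 (valence 4) → 2 H
  atom 9: C, bond orders sum to 2 (valence 4) → 2 H
Total hydrogens: 13.

13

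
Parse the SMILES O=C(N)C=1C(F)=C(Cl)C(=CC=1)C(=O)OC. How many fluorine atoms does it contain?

1

Scan the SMILES for F atoms (remember two-letter symbols like Cl and Br are single atoms).
Fluorine count: 1.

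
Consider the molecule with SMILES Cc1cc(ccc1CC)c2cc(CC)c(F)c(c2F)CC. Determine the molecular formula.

C19H22F2

Walk through each heavy atom and fill implicit hydrogens from standard valence (C 4, N 3, O 2, S 2, halogen 1); for lowercase aromatic atoms, an aromatic c carries 1 H when it has two neighbours and 0 H with three, and aromatic n carries 0 H:
  atom 1: C, bond orders sum to 1 (valence 4) → 3 H
  atom 2: aromatic c, 3 neighbours → 0 H
  atom 3: aromatic c, 2 neighbours → 1 H
  atom 4: aromatic c, 3 neighbours → 0 H
  atom 5: aromatic c, 2 neighbours → 1 H
  atom 6: aromatic c, 2 neighbours → 1 H
  atom 7: aromatic c, 3 neighbours → 0 H
  atom 8: C, bond orders sum to 2 (valence 4) → 2 H
  atom 9: C, bond orders sum to 1 (valence 4) → 3 H
  atom 10: aromatic c, 3 neighbours → 0 H
  atom 11: aromatic c, 2 neighbours → 1 H
  atom 12: aromatic c, 3 neighbours → 0 H
  atom 13: C, bond orders sum to 2 (valence 4) → 2 H
  atom 14: C, bond orders sum to 1 (valence 4) → 3 H
  atom 15: aromatic c, 3 neighbours → 0 H
  atom 16: F (halogen, monovalent) → 0 H
  atom 17: aromatic c, 3 neighbours → 0 H
  atom 18: aromatic c, 3 neighbours → 0 H
  atom 19: F (halogen, monovalent) → 0 H
  atom 20: C, bond orders sum to 2 (valence 4) → 2 H
  atom 21: C, bond orders sum to 1 (valence 4) → 3 H
Totals → C:19, H:22, F:2.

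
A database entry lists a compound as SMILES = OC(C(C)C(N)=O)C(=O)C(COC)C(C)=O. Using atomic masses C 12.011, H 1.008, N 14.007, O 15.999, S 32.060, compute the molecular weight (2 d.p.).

231.25 g/mol

First, the molecular formula is C10H17NO5 (counting implicit H from valence).
  C: 10 × 12.011 = 120.110
  H: 17 × 1.008 = 17.136
  N: 1 × 14.007 = 14.007
  O: 5 × 15.999 = 79.995
Sum: 10×12.011 + 17×1.008 + 1×14.007 + 5×15.999 = 231.248 → 231.25 g/mol.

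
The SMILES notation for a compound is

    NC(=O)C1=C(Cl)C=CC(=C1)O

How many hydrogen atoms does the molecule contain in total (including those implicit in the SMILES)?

6

Walk through each heavy atom and fill implicit hydrogens from standard valence (C 4, N 3, O 2, S 2, halogen 1):
  atom 1: N, bond orders sum to 1 (valence 3) → 2 H
  atom 2: C, bond orders sum to 4 (valence 4) → 0 H
  atom 3: O, bond orders sum to 2 (valence 2) → 0 H
  atom 4: C, bond orders sum to 4 (valence 4) → 0 H
  atom 5: C, bond orders sum to 4 (valence 4) → 0 H
  atom 6: Cl (halogen, monovalent) → 0 H
  atom 7: C, bond orders sum to 3 (valence 4) → 1 H
  atom 8: C, bond orders sum to 3 (valence 4) → 1 H
  atom 9: C, bond orders sum to 4 (valence 4) → 0 H
  atom 10: C, bond orders sum to 3 (valence 4) → 1 H
  atom 11: O, bond orders sum to 1 (valence 2) → 1 H
Total hydrogens: 6.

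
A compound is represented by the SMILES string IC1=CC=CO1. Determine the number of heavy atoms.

6

Every atom symbol written in the SMILES (organic subset) is one heavy atom; implicit H are not written.
Heavy atoms by element → C:4, I:1, O:1.
Total: 6.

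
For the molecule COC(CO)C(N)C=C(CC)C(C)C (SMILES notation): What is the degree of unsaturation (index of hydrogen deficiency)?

1

Degree of unsaturation = (number of rings) + (number of π bonds).
Ring closures in the SMILES: 0.
π bonds: 1 double bond (each 1 DoU) → 1 DoU from unsaturation.
Total DoU = 0 + 1 = 1.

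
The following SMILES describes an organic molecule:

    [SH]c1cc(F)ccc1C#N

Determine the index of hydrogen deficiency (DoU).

Molecular formula: C7H4FNS.
DoU = (2C + 2 + N − H − X) / 2, where X is the halogen count and O/S are ignored.
    = (2·7 + 2 + 1 − 4 − 1) / 2 = 12 / 2 = 6.

6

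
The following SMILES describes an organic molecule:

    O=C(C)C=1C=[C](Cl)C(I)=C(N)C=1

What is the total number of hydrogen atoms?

Walk through each heavy atom and fill implicit hydrogens from standard valence (C 4, N 3, O 2, S 2, halogen 1):
  atom 1: O, bond orders sum to 2 (valence 2) → 0 H
  atom 2: C, bond orders sum to 4 (valence 4) → 0 H
  atom 3: C, bond orders sum to 1 (valence 4) → 3 H
  atom 4: C, bond orders sum to 4 (valence 4) → 0 H
  atom 5: C, bond orders sum to 3 (valence 4) → 1 H
  atom 6: C with explicit H count 0
  atom 7: Cl (halogen, monovalent) → 0 H
  atom 8: C, bond orders sum to 4 (valence 4) → 0 H
  atom 9: I (halogen, monovalent) → 0 H
  atom 10: C, bond orders sum to 4 (valence 4) → 0 H
  atom 11: N, bond orders sum to 1 (valence 3) → 2 H
  atom 12: C, bond orders sum to 3 (valence 4) → 1 H
Total hydrogens: 7.

7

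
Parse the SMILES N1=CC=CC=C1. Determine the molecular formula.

C5H5N

Walk through each heavy atom and fill implicit hydrogens from standard valence (C 4, N 3, O 2, S 2, halogen 1):
  atom 1: N, bond orders sum to 3 (valence 3) → 0 H
  atom 2: C, bond orders sum to 3 (valence 4) → 1 H
  atom 3: C, bond orders sum to 3 (valence 4) → 1 H
  atom 4: C, bond orders sum to 3 (valence 4) → 1 H
  atom 5: C, bond orders sum to 3 (valence 4) → 1 H
  atom 6: C, bond orders sum to 3 (valence 4) → 1 H
Totals → C:5, H:5, N:1.
In Hill order: C5H5N.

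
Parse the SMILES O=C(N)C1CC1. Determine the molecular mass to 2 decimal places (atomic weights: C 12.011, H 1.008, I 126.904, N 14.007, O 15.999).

85.11 g/mol

First, the molecular formula is C4H7NO (counting implicit H from valence).
  C: 4 × 12.011 = 48.044
  H: 7 × 1.008 = 7.056
  N: 1 × 14.007 = 14.007
  O: 1 × 15.999 = 15.999
Sum: 4×12.011 + 7×1.008 + 1×14.007 + 1×15.999 = 85.106 → 85.11 g/mol.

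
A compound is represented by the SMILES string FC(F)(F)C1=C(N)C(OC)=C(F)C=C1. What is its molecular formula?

C8H7F4NO

Walk through each heavy atom and fill implicit hydrogens from standard valence (C 4, N 3, O 2, S 2, halogen 1):
  atom 1: F (halogen, monovalent) → 0 H
  atom 2: C, bond orders sum to 4 (valence 4) → 0 H
  atom 3: F (halogen, monovalent) → 0 H
  atom 4: F (halogen, monovalent) → 0 H
  atom 5: C, bond orders sum to 4 (valence 4) → 0 H
  atom 6: C, bond orders sum to 4 (valence 4) → 0 H
  atom 7: N, bond orders sum to 1 (valence 3) → 2 H
  atom 8: C, bond orders sum to 4 (valence 4) → 0 H
  atom 9: O, bond orders sum to 2 (valence 2) → 0 H
  atom 10: C, bond orders sum to 1 (valence 4) → 3 H
  atom 11: C, bond orders sum to 4 (valence 4) → 0 H
  atom 12: F (halogen, monovalent) → 0 H
  atom 13: C, bond orders sum to 3 (valence 4) → 1 H
  atom 14: C, bond orders sum to 3 (valence 4) → 1 H
Totals → C:8, H:7, F:4, N:1, O:1.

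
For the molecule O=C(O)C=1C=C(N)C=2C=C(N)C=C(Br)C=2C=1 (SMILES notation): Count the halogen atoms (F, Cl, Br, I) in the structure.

1

Halogen atoms appear at heavy-atom position 14 (1×Br).
Other groups present: 1 carboxylic acid, 2 primary amine.
Halogen count: 1.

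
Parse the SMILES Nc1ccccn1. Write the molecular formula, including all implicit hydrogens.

Walk through each heavy atom and fill implicit hydrogens from standard valence (C 4, N 3, O 2, S 2, halogen 1); for lowercase aromatic atoms, an aromatic c carries 1 H when it has two neighbours and 0 H with three, and aromatic n carries 0 H:
  atom 1: N, bond orders sum to 1 (valence 3) → 2 H
  atom 2: aromatic c, 3 neighbours → 0 H
  atom 3: aromatic c, 2 neighbours → 1 H
  atom 4: aromatic c, 2 neighbours → 1 H
  atom 5: aromatic c, 2 neighbours → 1 H
  atom 6: aromatic c, 2 neighbours → 1 H
  atom 7: aromatic n, 2 neighbours → 0 H
Totals → C:5, H:6, N:2.
In Hill order: C5H6N2.

C5H6N2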